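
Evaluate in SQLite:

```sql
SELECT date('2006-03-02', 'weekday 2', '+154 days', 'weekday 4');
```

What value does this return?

2006-08-10

`weekday 2` advances to the next Tuesday; 2006-03-02 is a Thursday, so it moves forward to 2006-03-07.
Applying '+154 days' to 2006-03-07: counting 154 days forward gives 2006-08-08.
`weekday 4` advances to the next Thursday; 2006-08-08 is a Tuesday, so it moves forward to 2006-08-10.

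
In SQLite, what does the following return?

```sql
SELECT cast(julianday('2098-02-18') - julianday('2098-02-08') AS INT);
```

Both dates are in February 2098: 18 − 8 = 10.

10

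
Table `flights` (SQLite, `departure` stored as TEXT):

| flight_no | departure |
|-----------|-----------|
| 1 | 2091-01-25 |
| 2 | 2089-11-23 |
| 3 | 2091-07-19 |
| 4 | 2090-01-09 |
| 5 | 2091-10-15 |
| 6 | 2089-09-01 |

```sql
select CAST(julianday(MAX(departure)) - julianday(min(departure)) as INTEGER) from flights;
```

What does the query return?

774

MIN = 2089-09-01, MAX = 2091-10-15.
29 days remain in September 2089 after the 1st (30 − 1).
Full months from October 2089 through September 2091 contribute their day counts.
Then 15 days into October 2091.
Total: 29 + 31 + 30 + 31 + 31 + 28 + 31 + 30 + 31 + 30 + 31 + 31 + 30 + 31 + 30 + 31 + 31 + 28 + 31 + 30 + 31 + 30 + 31 + 31 + 30 + 15 = 774.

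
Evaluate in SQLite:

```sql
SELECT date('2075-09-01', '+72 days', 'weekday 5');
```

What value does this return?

Applying '+72 days' to 2075-09-01: counting 72 days forward gives 2075-11-12.
`weekday 5` advances to the next Friday; 2075-11-12 is a Tuesday, so it moves forward to 2075-11-15.

2075-11-15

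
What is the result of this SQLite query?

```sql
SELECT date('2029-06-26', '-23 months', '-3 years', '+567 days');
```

Adding -23 months to 2029-06-26 gives 2027-07-26.
Adding -3 years to 2027-07-26 gives 2024-07-26.
Applying '+567 days' to 2024-07-26: counting 567 days forward gives 2026-02-13.

2026-02-13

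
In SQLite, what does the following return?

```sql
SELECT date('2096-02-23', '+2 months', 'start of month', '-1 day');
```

Adding +2 months to 2096-02-23 gives 2096-04-23.
`start of month` rewinds 2096-04-23 to 2096-04-01.
Going back 1 day from 2096-04-01 reaches 2096-03-31 (last day of March, 31 days).

2096-03-31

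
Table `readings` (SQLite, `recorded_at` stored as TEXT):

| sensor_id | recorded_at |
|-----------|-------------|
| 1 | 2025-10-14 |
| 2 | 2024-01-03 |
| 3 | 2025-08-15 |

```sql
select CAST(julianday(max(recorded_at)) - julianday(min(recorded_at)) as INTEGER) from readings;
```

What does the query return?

650

MIN = 2024-01-03, MAX = 2025-10-14.
28 days remain in January 2024 after the 3rd (31 − 3).
Full months from February 2024 through September 2025 contribute their day counts.
Then 14 days into October 2025.
Total: 28 + 29 + 31 + 30 + 31 + 30 + 31 + 31 + 30 + 31 + 30 + 31 + 31 + 28 + 31 + 30 + 31 + 30 + 31 + 31 + 30 + 14 = 650.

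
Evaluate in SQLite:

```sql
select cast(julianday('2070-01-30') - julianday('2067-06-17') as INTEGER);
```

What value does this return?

958

13 days remain in June 2067 after the 17th (30 − 17).
Full months from July 2067 through December 2069 contribute their day counts.
Then 30 days into January 2070.
Total: 13 + 31 + 31 + 30 + 31 + 30 + 31 + 31 + 29 + 31 + 30 + 31 + 30 + 31 + 31 + 30 + 31 + 30 + 31 + 31 + 28 + 31 + 30 + 31 + 30 + 31 + 31 + 30 + 31 + 30 + 31 + 30 = 958.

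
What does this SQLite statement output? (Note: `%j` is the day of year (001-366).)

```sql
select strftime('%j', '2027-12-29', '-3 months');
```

272

First apply '-3 months': 2027-12-29 → 2027-09-29.
Day-of-year for 2027-09-29: days since 2027-01-01 inclusive = 272, zero-padded to 272.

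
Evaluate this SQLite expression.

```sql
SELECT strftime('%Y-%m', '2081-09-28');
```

2081-09

`%Y-%m` extracts the year-month: 2081-09.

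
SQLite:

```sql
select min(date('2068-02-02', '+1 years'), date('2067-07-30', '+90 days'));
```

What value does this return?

date('2068-02-02', '+1 years') → 2069-02-02.
date('2067-07-30', '+90 days') → 2067-10-28.
Earlier of the two is 2067-10-28.

2067-10-28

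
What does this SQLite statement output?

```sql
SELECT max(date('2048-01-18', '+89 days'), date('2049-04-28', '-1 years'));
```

date('2048-01-18', '+89 days') → 2048-04-16.
date('2049-04-28', '-1 years') → 2048-04-28.
Later of the two is 2048-04-28.

2048-04-28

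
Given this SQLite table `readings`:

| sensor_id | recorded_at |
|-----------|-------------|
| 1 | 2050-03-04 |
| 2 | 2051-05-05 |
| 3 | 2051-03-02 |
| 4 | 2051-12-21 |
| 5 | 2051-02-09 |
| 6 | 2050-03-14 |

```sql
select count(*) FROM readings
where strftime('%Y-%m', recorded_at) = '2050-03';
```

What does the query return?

Rows with year-month 2050-03: 2050-03-04, 2050-03-14 → 2.

2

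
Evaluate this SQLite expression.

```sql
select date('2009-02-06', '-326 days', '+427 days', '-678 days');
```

2007-07-10

Applying '-326 days' to 2009-02-06: counting 326 days back gives 2008-03-17.
Applying '+427 days' to 2008-03-17: counting 427 days forward gives 2009-05-18.
Applying '-678 days' to 2009-05-18: counting 678 days back gives 2007-07-10.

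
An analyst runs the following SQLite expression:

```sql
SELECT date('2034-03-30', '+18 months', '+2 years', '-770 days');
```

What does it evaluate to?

2035-08-22

Adding +18 months to 2034-03-30 gives 2035-09-30.
Adding +2 years to 2035-09-30 gives 2037-09-30.
Applying '-770 days' to 2037-09-30: counting 770 days back gives 2035-08-22.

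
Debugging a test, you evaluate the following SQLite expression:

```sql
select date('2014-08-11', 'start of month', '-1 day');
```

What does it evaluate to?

2014-07-31

`start of month` rewinds 2014-08-11 to 2014-08-01.
Going back 1 day from 2014-08-01 reaches 2014-07-31 (last day of July, 31 days).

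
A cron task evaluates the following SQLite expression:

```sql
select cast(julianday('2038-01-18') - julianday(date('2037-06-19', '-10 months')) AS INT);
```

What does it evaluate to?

517

Adding -10 months to 2037-06-19 gives 2036-08-19.
12 days remain in August 2036 after the 19th (31 − 19).
Full months from September 2036 through December 2037 contribute their day counts.
Then 18 days into January 2038.
Total: 12 + 30 + 31 + 30 + 31 + 31 + 28 + 31 + 30 + 31 + 30 + 31 + 31 + 30 + 31 + 30 + 31 + 18 = 517.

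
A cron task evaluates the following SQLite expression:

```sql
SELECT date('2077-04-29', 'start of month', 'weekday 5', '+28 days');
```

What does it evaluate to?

2077-04-30

`start of month` rewinds 2077-04-29 to 2077-04-01.
`weekday 5` advances to the next Friday; 2077-04-01 is a Thursday, so it moves forward to 2077-04-02.
Advancing 28 more days within April lands on 2077-04-30.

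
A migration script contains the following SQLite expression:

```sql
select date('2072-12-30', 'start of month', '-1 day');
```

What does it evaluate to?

2072-11-30

`start of month` rewinds 2072-12-30 to 2072-12-01.
Going back 1 day from 2072-12-01 reaches 2072-11-30 (last day of November, 30 days).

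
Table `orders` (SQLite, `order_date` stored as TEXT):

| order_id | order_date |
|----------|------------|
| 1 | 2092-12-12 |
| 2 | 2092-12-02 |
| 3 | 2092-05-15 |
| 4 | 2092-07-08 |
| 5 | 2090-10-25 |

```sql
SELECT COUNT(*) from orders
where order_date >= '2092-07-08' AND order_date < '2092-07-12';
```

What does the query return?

1

Rows in [2092-07-08, 2092-07-12): 2092-07-08 → 1 row.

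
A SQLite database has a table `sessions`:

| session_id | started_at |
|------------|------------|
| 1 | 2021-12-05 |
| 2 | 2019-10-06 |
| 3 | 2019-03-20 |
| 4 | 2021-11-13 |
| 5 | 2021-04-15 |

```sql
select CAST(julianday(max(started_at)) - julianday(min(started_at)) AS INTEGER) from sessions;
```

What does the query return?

991

MIN = 2019-03-20, MAX = 2021-12-05.
11 days remain in March 2019 after the 20th (31 − 20).
Full months from April 2019 through November 2021 contribute their day counts.
Then 5 days into December 2021.
Total: 11 + 30 + 31 + 30 + 31 + 31 + 30 + 31 + 30 + 31 + 31 + 29 + 31 + 30 + 31 + 30 + 31 + 31 + 30 + 31 + 30 + 31 + 31 + 28 + 31 + 30 + 31 + 30 + 31 + 31 + 30 + 31 + 30 + 5 = 991.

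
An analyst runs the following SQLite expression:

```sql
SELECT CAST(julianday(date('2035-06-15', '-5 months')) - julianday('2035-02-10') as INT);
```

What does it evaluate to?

Adding -5 months to 2035-06-15 gives 2035-01-15.
16 days remain in January 2035 after the 15th (31 − 15).
Then 10 days into February 2035.
Total: 16 + 10 = 26.
The subtraction is earlier − later, so the result is −26 → -26.

-26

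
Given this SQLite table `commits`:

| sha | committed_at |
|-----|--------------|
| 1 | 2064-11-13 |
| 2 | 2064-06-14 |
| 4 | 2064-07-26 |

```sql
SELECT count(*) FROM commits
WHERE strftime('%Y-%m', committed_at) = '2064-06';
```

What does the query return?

Rows with year-month 2064-06: 2064-06-14 → 1.

1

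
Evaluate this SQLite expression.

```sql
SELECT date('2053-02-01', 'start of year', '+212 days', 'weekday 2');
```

2053-08-05

`start of year` rewinds 2053-02-01 to 2053-01-01.
Applying '+212 days' to 2053-01-01: counting 212 days forward gives 2053-08-01.
`weekday 2` advances to the next Tuesday; 2053-08-01 is a Friday, so it moves forward to 2053-08-05.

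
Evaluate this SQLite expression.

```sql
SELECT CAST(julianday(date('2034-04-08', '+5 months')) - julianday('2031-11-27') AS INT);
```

Adding +5 months to 2034-04-08 gives 2034-09-08.
3 days remain in November 2031 after the 27th (30 − 27).
Full months from December 2031 through August 2034 contribute their day counts.
Then 8 days into September 2034.
Total: 3 + 31 + 31 + 29 + 31 + 30 + 31 + 30 + 31 + 31 + 30 + 31 + 30 + 31 + 31 + 28 + 31 + 30 + 31 + 30 + 31 + 31 + 30 + 31 + 30 + 31 + 31 + 28 + 31 + 30 + 31 + 30 + 31 + 31 + 8 = 1016.

1016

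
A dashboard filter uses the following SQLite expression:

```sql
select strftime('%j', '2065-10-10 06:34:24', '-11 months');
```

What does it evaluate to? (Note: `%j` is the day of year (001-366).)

First apply '-11 months': 2065-10-10 06:34:24 → 2064-11-10 06:34:24.
Day-of-year for 2064-11-10: days since 2064-01-01 inclusive = 315, zero-padded to 315.

315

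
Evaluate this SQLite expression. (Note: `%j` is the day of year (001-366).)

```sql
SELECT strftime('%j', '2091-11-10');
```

Day-of-year for 2091-11-10: days since 2091-01-01 inclusive = 314, zero-padded to 314.

314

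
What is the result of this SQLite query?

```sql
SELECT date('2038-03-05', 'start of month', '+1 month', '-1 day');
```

2038-03-31

`start of month` rewinds 2038-03-05 to 2038-03-01.
Adding +1 month to 2038-03-01 gives 2038-04-01.
Going back 1 day from 2038-04-01 reaches 2038-03-31 (last day of March, 31 days).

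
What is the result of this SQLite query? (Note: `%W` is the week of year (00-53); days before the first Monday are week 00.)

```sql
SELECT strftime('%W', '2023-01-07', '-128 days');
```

35

First apply '-128 days': 2023-01-07 → 2022-09-01.
2022-09-01 is a Thursday. SQLite's %W counts Mondays since the year started; the result is 35.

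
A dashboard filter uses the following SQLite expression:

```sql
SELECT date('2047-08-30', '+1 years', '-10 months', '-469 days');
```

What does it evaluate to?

2046-07-18

Adding +1 year to 2047-08-30 gives 2048-08-30.
Adding -10 months to 2048-08-30 gives 2047-10-30.
Applying '-469 days' to 2047-10-30: counting 469 days back gives 2046-07-18.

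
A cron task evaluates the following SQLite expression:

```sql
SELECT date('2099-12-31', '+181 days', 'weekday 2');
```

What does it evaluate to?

Applying '+181 days' to 2099-12-31: counting 181 days forward gives 2100-06-30.
`weekday 2` advances to the next Tuesday; 2100-06-30 is a Wednesday, so it moves forward to 2100-07-06.

2100-07-06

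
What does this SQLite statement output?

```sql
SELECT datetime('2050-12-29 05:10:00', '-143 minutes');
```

143 minutes = 2h 23m; -143 minutes from 2050-12-29 05:10:00 is 2050-12-29 02:47:00.

2050-12-29 02:47:00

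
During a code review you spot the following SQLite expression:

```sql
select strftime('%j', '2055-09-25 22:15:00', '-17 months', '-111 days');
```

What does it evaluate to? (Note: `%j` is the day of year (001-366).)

004

First apply '-17 months', '-111 days': 2055-09-25 22:15:00 → 2054-01-04 22:15:00.
Day-of-year for 2054-01-04: days since 2054-01-01 inclusive = 4, zero-padded to 004.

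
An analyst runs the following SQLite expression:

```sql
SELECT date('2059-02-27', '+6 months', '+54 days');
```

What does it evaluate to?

Adding +6 months to 2059-02-27 gives 2059-08-27.
Applying '+54 days' to 2059-08-27: counting 54 days forward gives 2059-10-20.

2059-10-20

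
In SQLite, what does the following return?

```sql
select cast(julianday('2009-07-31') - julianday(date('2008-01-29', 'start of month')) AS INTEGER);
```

577

`start of month` rewinds 2008-01-29 to 2008-01-01.
30 days remain in January 2008 after the 1st (31 − 1).
Full months from February 2008 through June 2009 contribute their day counts.
Then 31 days into July 2009.
Total: 30 + 29 + 31 + 30 + 31 + 30 + 31 + 31 + 30 + 31 + 30 + 31 + 31 + 28 + 31 + 30 + 31 + 30 + 31 = 577.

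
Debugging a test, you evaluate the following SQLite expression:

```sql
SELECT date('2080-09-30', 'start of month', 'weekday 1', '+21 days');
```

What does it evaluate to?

`start of month` rewinds 2080-09-30 to 2080-09-01.
`weekday 1` advances to the next Monday; 2080-09-01 is a Sunday, so it moves forward to 2080-09-02.
Advancing 21 more days within September lands on 2080-09-23.

2080-09-23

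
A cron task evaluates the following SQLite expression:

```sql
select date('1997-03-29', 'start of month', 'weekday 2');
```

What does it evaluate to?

1997-03-04

`start of month` rewinds 1997-03-29 to 1997-03-01.
`weekday 2` advances to the next Tuesday; 1997-03-01 is a Saturday, so it moves forward to 1997-03-04.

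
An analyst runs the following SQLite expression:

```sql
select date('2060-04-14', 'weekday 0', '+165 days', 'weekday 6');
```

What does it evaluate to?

2060-10-02

`weekday 0` advances to the next Sunday; 2060-04-14 is a Wednesday, so it moves forward to 2060-04-18.
Applying '+165 days' to 2060-04-18: counting 165 days forward gives 2060-09-30.
`weekday 6` advances to the next Saturday; 2060-09-30 is a Thursday, so it moves forward to 2060-10-02.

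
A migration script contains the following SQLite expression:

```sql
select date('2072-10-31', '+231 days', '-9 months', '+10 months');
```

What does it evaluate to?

Applying '+231 days' to 2072-10-31: counting 231 days forward gives 2073-06-19.
Adding -9 months to 2073-06-19 gives 2072-09-19.
Adding +10 months to 2072-09-19 gives 2073-07-19.

2073-07-19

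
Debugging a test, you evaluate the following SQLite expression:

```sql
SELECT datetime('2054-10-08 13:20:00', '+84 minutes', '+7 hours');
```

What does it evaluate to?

84 minutes = 1h 24m; +84 minutes from 2054-10-08 13:20:00 is 2054-10-08 14:44:00.
+7 hours from 2054-10-08 14:44:00 is 2054-10-08 21:44:00.

2054-10-08 21:44:00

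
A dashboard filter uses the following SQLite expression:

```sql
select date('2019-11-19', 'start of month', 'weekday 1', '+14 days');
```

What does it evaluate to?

`start of month` rewinds 2019-11-19 to 2019-11-01.
`weekday 1` advances to the next Monday; 2019-11-01 is a Friday, so it moves forward to 2019-11-04.
Advancing 14 more days within November lands on 2019-11-18.

2019-11-18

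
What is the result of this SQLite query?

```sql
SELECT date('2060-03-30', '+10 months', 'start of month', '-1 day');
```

Adding +10 months to 2060-03-30 gives 2061-01-30.
`start of month` rewinds 2061-01-30 to 2061-01-01.
Going back 1 day from 2061-01-01 reaches 2060-12-31 (last day of December, 31 days).

2060-12-31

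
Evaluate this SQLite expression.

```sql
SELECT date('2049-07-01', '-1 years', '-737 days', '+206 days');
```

Adding -1 year to 2049-07-01 gives 2048-07-01.
Applying '-737 days' to 2048-07-01: counting 737 days back gives 2046-06-25.
Applying '+206 days' to 2046-06-25: counting 206 days forward gives 2047-01-17.

2047-01-17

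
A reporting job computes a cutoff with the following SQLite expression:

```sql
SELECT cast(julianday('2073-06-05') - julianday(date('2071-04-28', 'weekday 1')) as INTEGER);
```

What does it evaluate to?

763

`weekday 1` advances to the next Monday; 2071-04-28 is a Tuesday, so it moves forward to 2071-05-04.
27 days remain in May 2071 after the 4th (31 − 4).
Full months from June 2071 through May 2073 contribute their day counts.
Then 5 days into June 2073.
Total: 27 + 30 + 31 + 31 + 30 + 31 + 30 + 31 + 31 + 29 + 31 + 30 + 31 + 30 + 31 + 31 + 30 + 31 + 30 + 31 + 31 + 28 + 31 + 30 + 31 + 5 = 763.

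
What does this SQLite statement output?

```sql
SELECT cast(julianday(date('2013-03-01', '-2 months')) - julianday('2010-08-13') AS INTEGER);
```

872

Adding -2 months to 2013-03-01 gives 2013-01-01.
18 days remain in August 2010 after the 13th (31 − 13).
Full months from September 2010 through December 2012 contribute their day counts.
Then 1 day into January 2013.
Total: 18 + 30 + 31 + 30 + 31 + 31 + 28 + 31 + 30 + 31 + 30 + 31 + 31 + 30 + 31 + 30 + 31 + 31 + 29 + 31 + 30 + 31 + 30 + 31 + 31 + 30 + 31 + 30 + 31 + 1 = 872.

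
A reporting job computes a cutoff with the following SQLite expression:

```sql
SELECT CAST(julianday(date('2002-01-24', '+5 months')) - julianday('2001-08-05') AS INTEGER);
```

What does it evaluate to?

323

Adding +5 months to 2002-01-24 gives 2002-06-24.
26 days remain in August 2001 after the 5th (31 − 5).
Full months from September 2001 through May 2002 contribute their day counts.
Then 24 days into June 2002.
Total: 26 + 30 + 31 + 30 + 31 + 31 + 28 + 31 + 30 + 31 + 24 = 323.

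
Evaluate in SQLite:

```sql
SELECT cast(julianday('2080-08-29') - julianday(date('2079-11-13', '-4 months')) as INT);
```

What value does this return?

Adding -4 months to 2079-11-13 gives 2079-07-13.
18 days remain in July 2079 after the 13th (31 − 13).
Full months from August 2079 through July 2080 contribute their day counts.
Then 29 days into August 2080.
Total: 18 + 31 + 30 + 31 + 30 + 31 + 31 + 29 + 31 + 30 + 31 + 30 + 31 + 29 = 413.

413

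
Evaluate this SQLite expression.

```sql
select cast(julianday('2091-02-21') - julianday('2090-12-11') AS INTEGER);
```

72

20 days remain in December 2090 after the 11th (31 − 11).
January 2091: 31 days.
Then 21 days into February 2091.
Total: 20 + 31 + 21 = 72.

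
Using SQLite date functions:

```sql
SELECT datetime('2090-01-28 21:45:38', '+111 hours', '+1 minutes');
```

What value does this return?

+111 hours from 2090-01-28 21:45:38 is 2090-02-02 12:45:38 (crosses midnight).
+1 minutes from 2090-02-02 12:45:38 is 2090-02-02 12:46:38.

2090-02-02 12:46:38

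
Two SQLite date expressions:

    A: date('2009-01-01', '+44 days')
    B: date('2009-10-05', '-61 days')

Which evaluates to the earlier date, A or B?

A

A = 2009-02-14.
B = 2009-08-05.
A is earlier.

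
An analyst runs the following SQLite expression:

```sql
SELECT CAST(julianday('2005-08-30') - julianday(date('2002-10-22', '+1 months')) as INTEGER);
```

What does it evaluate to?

Adding +1 month to 2002-10-22 gives 2002-11-22.
8 days remain in November 2002 after the 22nd (30 − 22).
Full months from December 2002 through July 2005 contribute their day counts.
Then 30 days into August 2005.
Total: 8 + 31 + 31 + 28 + 31 + 30 + 31 + 30 + 31 + 31 + 30 + 31 + 30 + 31 + 31 + 29 + 31 + 30 + 31 + 30 + 31 + 31 + 30 + 31 + 30 + 31 + 31 + 28 + 31 + 30 + 31 + 30 + 31 + 30 = 1012.

1012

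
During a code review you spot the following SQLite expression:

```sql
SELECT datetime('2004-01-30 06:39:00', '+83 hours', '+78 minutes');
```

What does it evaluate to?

+83 hours from 2004-01-30 06:39:00 is 2004-02-02 17:39:00 (crosses midnight).
78 minutes = 1h 18m; +78 minutes from 2004-02-02 17:39:00 is 2004-02-02 18:57:00.

2004-02-02 18:57:00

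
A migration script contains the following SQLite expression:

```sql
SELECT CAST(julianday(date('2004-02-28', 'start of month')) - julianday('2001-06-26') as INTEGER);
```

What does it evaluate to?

`start of month` rewinds 2004-02-28 to 2004-02-01.
4 days remain in June 2001 after the 26th (30 − 26).
Full months from July 2001 through January 2004 contribute their day counts.
Then 1 day into February 2004.
Total: 4 + 31 + 31 + 30 + 31 + 30 + 31 + 31 + 28 + 31 + 30 + 31 + 30 + 31 + 31 + 30 + 31 + 30 + 31 + 31 + 28 + 31 + 30 + 31 + 30 + 31 + 31 + 30 + 31 + 30 + 31 + 31 + 1 = 950.

950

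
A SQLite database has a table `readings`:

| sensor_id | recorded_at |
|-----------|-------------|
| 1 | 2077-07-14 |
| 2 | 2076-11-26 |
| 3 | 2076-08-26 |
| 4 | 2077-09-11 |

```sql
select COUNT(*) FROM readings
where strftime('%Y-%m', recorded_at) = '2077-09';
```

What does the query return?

Rows with year-month 2077-09: 2077-09-11 → 1.

1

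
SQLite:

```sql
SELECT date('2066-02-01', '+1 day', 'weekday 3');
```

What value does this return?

2066-02-03

Advancing 1 more day within February lands on 2066-02-02.
`weekday 3` advances to the next Wednesday; 2066-02-02 is a Tuesday, so it moves forward to 2066-02-03.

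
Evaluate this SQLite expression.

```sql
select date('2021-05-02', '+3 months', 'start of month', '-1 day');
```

Adding +3 months to 2021-05-02 gives 2021-08-02.
`start of month` rewinds 2021-08-02 to 2021-08-01.
Going back 1 day from 2021-08-01 reaches 2021-07-31 (last day of July, 31 days).

2021-07-31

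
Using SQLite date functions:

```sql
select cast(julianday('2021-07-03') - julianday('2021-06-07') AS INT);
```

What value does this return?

23 days remain in June 2021 after the 7th (30 − 7).
Then 3 days into July 2021.
Total: 23 + 3 = 26.

26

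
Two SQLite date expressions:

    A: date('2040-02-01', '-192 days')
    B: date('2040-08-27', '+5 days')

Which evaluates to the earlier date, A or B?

A

A = 2039-07-24.
B = 2040-09-01.
A is earlier.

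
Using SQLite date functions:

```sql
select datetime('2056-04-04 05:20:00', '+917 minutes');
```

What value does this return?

2056-04-04 20:37:00

917 minutes = 15h 17m; +917 minutes from 2056-04-04 05:20:00 is 2056-04-04 20:37:00.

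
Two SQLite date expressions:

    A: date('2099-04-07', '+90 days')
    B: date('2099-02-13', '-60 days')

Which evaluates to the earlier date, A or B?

B

A = 2099-07-06.
B = 2098-12-15.
B is earlier.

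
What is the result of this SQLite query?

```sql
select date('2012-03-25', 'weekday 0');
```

`weekday 0` advances to the next Sunday; 2012-03-25 is already a Sunday, so it stays at 2012-03-25.

2012-03-25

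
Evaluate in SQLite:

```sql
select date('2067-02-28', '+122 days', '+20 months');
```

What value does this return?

Applying '+122 days' to 2067-02-28: counting 122 days forward gives 2067-06-30.
Adding +20 months to 2067-06-30 targets 2069-02-30. February 2069 has only 28 days, so SQLite normalizes the 2-day overflow forward to 2069-03-02.

2069-03-02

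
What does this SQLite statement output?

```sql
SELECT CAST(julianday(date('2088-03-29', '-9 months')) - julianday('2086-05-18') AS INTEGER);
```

407

Adding -9 months to 2088-03-29 gives 2087-06-29.
13 days remain in May 2086 after the 18th (31 − 18).
Full months from June 2086 through May 2087 contribute their day counts.
Then 29 days into June 2087.
Total: 13 + 30 + 31 + 31 + 30 + 31 + 30 + 31 + 31 + 28 + 31 + 30 + 31 + 29 = 407.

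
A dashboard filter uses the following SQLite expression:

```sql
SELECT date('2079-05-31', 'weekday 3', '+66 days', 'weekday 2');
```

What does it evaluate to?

`weekday 3` advances to the next Wednesday; 2079-05-31 is already a Wednesday, so it stays at 2079-05-31.
Applying '+66 days' to 2079-05-31: counting 66 days forward gives 2079-08-05.
`weekday 2` advances to the next Tuesday; 2079-08-05 is a Saturday, so it moves forward to 2079-08-08.

2079-08-08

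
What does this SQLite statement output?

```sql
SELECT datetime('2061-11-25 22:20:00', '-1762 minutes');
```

1762 minutes = 29h 22m; -1762 minutes from 2061-11-25 22:20:00 is 2061-11-24 16:58:00 (crosses midnight).

2061-11-24 16:58:00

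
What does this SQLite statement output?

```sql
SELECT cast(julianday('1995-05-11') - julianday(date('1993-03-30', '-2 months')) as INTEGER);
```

831

Adding -2 months to 1993-03-30 gives 1993-01-30.
1 day remains in January 1993 after the 30th (31 − 30).
Full months from February 1993 through April 1995 contribute their day counts.
Then 11 days into May 1995.
Total: 1 + 28 + 31 + 30 + 31 + 30 + 31 + 31 + 30 + 31 + 30 + 31 + 31 + 28 + 31 + 30 + 31 + 30 + 31 + 31 + 30 + 31 + 30 + 31 + 31 + 28 + 31 + 30 + 11 = 831.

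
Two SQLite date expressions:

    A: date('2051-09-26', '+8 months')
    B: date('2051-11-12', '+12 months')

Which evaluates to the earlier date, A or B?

A = 2052-05-26.
B = 2052-11-12.
A is earlier.

A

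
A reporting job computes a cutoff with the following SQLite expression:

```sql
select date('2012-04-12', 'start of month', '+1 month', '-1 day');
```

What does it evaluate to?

`start of month` rewinds 2012-04-12 to 2012-04-01.
Adding +1 month to 2012-04-01 gives 2012-05-01.
Going back 1 day from 2012-05-01 reaches 2012-04-30 (last day of April, 30 days).

2012-04-30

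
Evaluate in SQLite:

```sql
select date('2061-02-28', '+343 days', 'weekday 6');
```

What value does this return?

2062-02-11

Applying '+343 days' to 2061-02-28: counting 343 days forward gives 2062-02-06.
`weekday 6` advances to the next Saturday; 2062-02-06 is a Monday, so it moves forward to 2062-02-11.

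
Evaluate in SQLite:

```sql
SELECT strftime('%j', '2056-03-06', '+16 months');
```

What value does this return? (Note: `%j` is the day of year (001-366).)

First apply '+16 months': 2056-03-06 → 2057-07-06.
Day-of-year for 2057-07-06: days since 2057-01-01 inclusive = 187, zero-padded to 187.

187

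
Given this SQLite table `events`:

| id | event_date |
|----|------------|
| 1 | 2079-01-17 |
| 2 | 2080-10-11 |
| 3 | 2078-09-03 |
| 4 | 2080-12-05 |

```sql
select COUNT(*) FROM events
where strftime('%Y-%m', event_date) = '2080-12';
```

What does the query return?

Rows with year-month 2080-12: 2080-12-05 → 1.

1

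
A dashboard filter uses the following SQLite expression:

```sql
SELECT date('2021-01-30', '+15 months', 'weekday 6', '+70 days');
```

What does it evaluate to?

2022-07-09

Adding +15 months to 2021-01-30 gives 2022-04-30.
`weekday 6` advances to the next Saturday; 2022-04-30 is already a Saturday, so it stays at 2022-04-30.
Applying '+70 days' to 2022-04-30: counting 70 days forward gives 2022-07-09.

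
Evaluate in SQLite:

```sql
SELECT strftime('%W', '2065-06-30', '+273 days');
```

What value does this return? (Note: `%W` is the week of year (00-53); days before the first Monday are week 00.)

13

First apply '+273 days': 2065-06-30 → 2066-03-30.
2066-03-30 is a Tuesday. SQLite's %W counts Mondays since the year started; the result is 13.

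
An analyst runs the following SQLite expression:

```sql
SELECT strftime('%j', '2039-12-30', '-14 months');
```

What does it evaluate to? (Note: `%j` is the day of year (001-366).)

First apply '-14 months': 2039-12-30 → 2038-10-30.
Day-of-year for 2038-10-30: days since 2038-01-01 inclusive = 303, zero-padded to 303.

303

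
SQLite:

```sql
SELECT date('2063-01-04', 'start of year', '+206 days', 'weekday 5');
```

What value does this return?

2063-07-27

`start of year` rewinds 2063-01-04 to 2063-01-01.
Applying '+206 days' to 2063-01-01: counting 206 days forward gives 2063-07-26.
`weekday 5` advances to the next Friday; 2063-07-26 is a Thursday, so it moves forward to 2063-07-27.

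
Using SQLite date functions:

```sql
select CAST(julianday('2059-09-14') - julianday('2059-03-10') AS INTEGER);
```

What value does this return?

21 days remain in March 2059 after the 10th (31 − 10).
April 2059: 30 days.
May 2059: 31 days.
June 2059: 30 days.
July 2059: 31 days.
August 2059: 31 days.
Then 14 days into September 2059.
Total: 21 + 30 + 31 + 30 + 31 + 31 + 14 = 188.

188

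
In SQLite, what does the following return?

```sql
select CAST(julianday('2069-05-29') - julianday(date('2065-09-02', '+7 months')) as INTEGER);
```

1153

Adding +7 months to 2065-09-02 gives 2066-04-02.
28 days remain in April 2066 after the 2nd (30 − 2).
Full months from May 2066 through April 2069 contribute their day counts.
Then 29 days into May 2069.
Total: 28 + 31 + 30 + 31 + 31 + 30 + 31 + 30 + 31 + 31 + 28 + 31 + 30 + 31 + 30 + 31 + 31 + 30 + 31 + 30 + 31 + 31 + 29 + 31 + 30 + 31 + 30 + 31 + 31 + 30 + 31 + 30 + 31 + 31 + 28 + 31 + 30 + 29 = 1153.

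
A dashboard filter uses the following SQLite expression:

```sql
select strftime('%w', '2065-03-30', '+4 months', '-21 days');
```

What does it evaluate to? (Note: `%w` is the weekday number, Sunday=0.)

First apply '+4 months', '-21 days': 2065-03-30 → 2065-07-09.
2065-07-09 is a Thursday; with Sunday=0 that is 4.

4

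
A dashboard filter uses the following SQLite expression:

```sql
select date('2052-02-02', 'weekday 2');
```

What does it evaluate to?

`weekday 2` advances to the next Tuesday; 2052-02-02 is a Friday, so it moves forward to 2052-02-06.

2052-02-06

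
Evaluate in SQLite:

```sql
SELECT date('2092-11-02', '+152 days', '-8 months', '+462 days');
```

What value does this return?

Applying '+152 days' to 2092-11-02: counting 152 days forward gives 2093-04-03.
Adding -8 months to 2093-04-03 gives 2092-08-03.
Applying '+462 days' to 2092-08-03: counting 462 days forward gives 2093-11-08.

2093-11-08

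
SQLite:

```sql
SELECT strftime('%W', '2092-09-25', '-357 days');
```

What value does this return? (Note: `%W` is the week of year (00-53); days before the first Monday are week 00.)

First apply '-357 days': 2092-09-25 → 2091-10-04.
2091-10-04 is a Thursday. SQLite's %W counts Mondays since the year started; the result is 40.

40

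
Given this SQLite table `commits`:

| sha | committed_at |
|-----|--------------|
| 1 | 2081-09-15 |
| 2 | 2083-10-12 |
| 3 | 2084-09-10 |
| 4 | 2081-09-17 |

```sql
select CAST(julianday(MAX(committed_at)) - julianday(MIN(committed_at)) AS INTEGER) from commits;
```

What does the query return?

MIN = 2081-09-15, MAX = 2084-09-10.
15 days remain in September 2081 after the 15th (30 − 15).
Full months from October 2081 through August 2084 contribute their day counts.
Then 10 days into September 2084.
Total: 15 + 31 + 30 + 31 + 31 + 28 + 31 + 30 + 31 + 30 + 31 + 31 + 30 + 31 + 30 + 31 + 31 + 28 + 31 + 30 + 31 + 30 + 31 + 31 + 30 + 31 + 30 + 31 + 31 + 29 + 31 + 30 + 31 + 30 + 31 + 31 + 10 = 1091.

1091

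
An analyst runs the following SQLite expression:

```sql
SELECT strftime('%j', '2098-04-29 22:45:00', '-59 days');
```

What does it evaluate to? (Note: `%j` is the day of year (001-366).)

First apply '-59 days': 2098-04-29 22:45:00 → 2098-03-01 22:45:00.
Day-of-year for 2098-03-01: days since 2098-01-01 inclusive = 60, zero-padded to 060.

060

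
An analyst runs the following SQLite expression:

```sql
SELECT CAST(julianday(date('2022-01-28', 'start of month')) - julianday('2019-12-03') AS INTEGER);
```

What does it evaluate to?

760

`start of month` rewinds 2022-01-28 to 2022-01-01.
28 days remain in December 2019 after the 3rd (31 − 3).
Full months from January 2020 through December 2021 contribute their day counts.
Then 1 day into January 2022.
Total: 28 + 31 + 29 + 31 + 30 + 31 + 30 + 31 + 31 + 30 + 31 + 30 + 31 + 31 + 28 + 31 + 30 + 31 + 30 + 31 + 31 + 30 + 31 + 30 + 31 + 1 = 760.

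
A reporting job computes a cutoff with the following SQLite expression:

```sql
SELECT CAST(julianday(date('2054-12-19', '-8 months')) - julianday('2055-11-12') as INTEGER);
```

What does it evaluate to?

-572

Adding -8 months to 2054-12-19 gives 2054-04-19.
11 days remain in April 2054 after the 19th (30 − 19).
Full months from May 2054 through October 2055 contribute their day counts.
Then 12 days into November 2055.
Total: 11 + 31 + 30 + 31 + 31 + 30 + 31 + 30 + 31 + 31 + 28 + 31 + 30 + 31 + 30 + 31 + 31 + 30 + 31 + 12 = 572.
The subtraction is earlier − later, so the result is −572 → -572.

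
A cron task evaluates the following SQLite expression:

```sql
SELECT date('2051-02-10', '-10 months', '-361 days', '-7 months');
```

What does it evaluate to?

Adding -10 months to 2051-02-10 gives 2050-04-10.
Applying '-361 days' to 2050-04-10: counting 361 days back gives 2049-04-14.
Adding -7 months to 2049-04-14 gives 2048-09-14.

2048-09-14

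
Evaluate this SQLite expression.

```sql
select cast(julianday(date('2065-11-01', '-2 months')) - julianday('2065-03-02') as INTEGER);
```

183

Adding -2 months to 2065-11-01 gives 2065-09-01.
29 days remain in March 2065 after the 2nd (31 − 2).
April 2065: 30 days.
May 2065: 31 days.
June 2065: 30 days.
July 2065: 31 days.
August 2065: 31 days.
Then 1 day into September 2065.
Total: 29 + 30 + 31 + 30 + 31 + 31 + 1 = 183.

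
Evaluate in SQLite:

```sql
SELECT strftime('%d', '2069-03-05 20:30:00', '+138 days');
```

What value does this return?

21

First apply '+138 days': 2069-03-05 20:30:00 → 2069-07-21 20:30:00.
`%d` extracts the 2-digit day of month: 21.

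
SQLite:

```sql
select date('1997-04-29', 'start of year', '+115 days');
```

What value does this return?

`start of year` rewinds 1997-04-29 to 1997-01-01.
Applying '+115 days' to 1997-01-01: counting 115 days forward gives 1997-04-26.

1997-04-26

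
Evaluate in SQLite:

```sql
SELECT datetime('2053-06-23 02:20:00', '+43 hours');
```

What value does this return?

+43 hours from 2053-06-23 02:20:00 is 2053-06-24 21:20:00 (crosses midnight).

2053-06-24 21:20:00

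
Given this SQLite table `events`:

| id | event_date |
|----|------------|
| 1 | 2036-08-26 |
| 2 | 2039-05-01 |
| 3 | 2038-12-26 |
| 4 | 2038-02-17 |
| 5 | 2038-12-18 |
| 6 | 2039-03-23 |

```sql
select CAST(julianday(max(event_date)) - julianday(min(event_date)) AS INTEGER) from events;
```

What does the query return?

978

MIN = 2036-08-26, MAX = 2039-05-01.
5 days remain in August 2036 after the 26th (31 − 26).
Full months from September 2036 through April 2039 contribute their day counts.
Then 1 day into May 2039.
Total: 5 + 30 + 31 + 30 + 31 + 31 + 28 + 31 + 30 + 31 + 30 + 31 + 31 + 30 + 31 + 30 + 31 + 31 + 28 + 31 + 30 + 31 + 30 + 31 + 31 + 30 + 31 + 30 + 31 + 31 + 28 + 31 + 30 + 1 = 978.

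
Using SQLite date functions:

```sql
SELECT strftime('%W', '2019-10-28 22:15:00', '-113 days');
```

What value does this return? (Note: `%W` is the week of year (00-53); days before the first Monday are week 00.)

First apply '-113 days': 2019-10-28 22:15:00 → 2019-07-07 22:15:00.
2019-07-07 is a Sunday. SQLite's %W counts Mondays since the year started; the result is 26.

26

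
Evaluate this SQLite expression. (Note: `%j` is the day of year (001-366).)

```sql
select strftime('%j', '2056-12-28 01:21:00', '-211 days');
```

First apply '-211 days': 2056-12-28 01:21:00 → 2056-05-31 01:21:00.
Day-of-year for 2056-05-31: days since 2056-01-01 inclusive = 152, zero-padded to 152.

152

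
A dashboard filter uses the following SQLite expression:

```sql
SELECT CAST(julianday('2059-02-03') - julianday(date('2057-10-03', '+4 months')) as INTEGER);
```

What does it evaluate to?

365

Adding +4 months to 2057-10-03 gives 2058-02-03.
25 days remain in February 2058 after the 3rd (28 − 3).
Full months from March 2058 through January 2059 contribute their day counts.
Then 3 days into February 2059.
Total: 25 + 31 + 30 + 31 + 30 + 31 + 31 + 30 + 31 + 30 + 31 + 31 + 3 = 365.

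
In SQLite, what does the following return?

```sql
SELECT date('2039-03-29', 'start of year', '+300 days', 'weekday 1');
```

`start of year` rewinds 2039-03-29 to 2039-01-01.
Applying '+300 days' to 2039-01-01: counting 300 days forward gives 2039-10-28.
`weekday 1` advances to the next Monday; 2039-10-28 is a Friday, so it moves forward to 2039-10-31.

2039-10-31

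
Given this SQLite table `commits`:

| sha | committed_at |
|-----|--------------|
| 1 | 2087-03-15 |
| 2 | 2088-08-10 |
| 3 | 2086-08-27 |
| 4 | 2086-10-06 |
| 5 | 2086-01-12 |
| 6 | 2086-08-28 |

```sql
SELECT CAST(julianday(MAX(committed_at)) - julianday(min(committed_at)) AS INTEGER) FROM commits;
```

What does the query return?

MIN = 2086-01-12, MAX = 2088-08-10.
19 days remain in January 2086 after the 12th (31 − 12).
Full months from February 2086 through July 2088 contribute their day counts.
Then 10 days into August 2088.
Total: 19 + 28 + 31 + 30 + 31 + 30 + 31 + 31 + 30 + 31 + 30 + 31 + 31 + 28 + 31 + 30 + 31 + 30 + 31 + 31 + 30 + 31 + 30 + 31 + 31 + 29 + 31 + 30 + 31 + 30 + 31 + 10 = 941.

941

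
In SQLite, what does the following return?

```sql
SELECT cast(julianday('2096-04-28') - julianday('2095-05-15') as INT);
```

16 days remain in May 2095 after the 15th (31 − 15).
Full months from June 2095 through March 2096 contribute their day counts.
Then 28 days into April 2096.
Total: 16 + 30 + 31 + 31 + 30 + 31 + 30 + 31 + 31 + 29 + 31 + 28 = 349.

349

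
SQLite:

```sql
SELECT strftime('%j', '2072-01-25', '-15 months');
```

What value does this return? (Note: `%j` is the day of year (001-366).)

First apply '-15 months': 2072-01-25 → 2070-10-25.
Day-of-year for 2070-10-25: days since 2070-01-01 inclusive = 298, zero-padded to 298.

298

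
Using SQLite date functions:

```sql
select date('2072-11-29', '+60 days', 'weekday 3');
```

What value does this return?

2073-02-01

Applying '+60 days' to 2072-11-29: counting 60 days forward gives 2073-01-28.
`weekday 3` advances to the next Wednesday; 2073-01-28 is a Saturday, so it moves forward to 2073-02-01.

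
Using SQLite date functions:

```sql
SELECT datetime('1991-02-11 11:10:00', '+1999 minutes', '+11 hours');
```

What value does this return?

1999 minutes = 33h 19m; +1999 minutes from 1991-02-11 11:10:00 is 1991-02-12 20:29:00 (crosses midnight).
+11 hours from 1991-02-12 20:29:00 is 1991-02-13 07:29:00 (crosses midnight).

1991-02-13 07:29:00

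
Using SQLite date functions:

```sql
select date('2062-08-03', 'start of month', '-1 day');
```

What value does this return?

`start of month` rewinds 2062-08-03 to 2062-08-01.
Going back 1 day from 2062-08-01 reaches 2062-07-31 (last day of July, 31 days).

2062-07-31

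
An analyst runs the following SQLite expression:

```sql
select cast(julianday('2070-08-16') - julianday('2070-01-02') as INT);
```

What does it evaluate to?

226

29 days remain in January 2070 after the 2nd (31 − 2).
Full months from February 2070 through July 2070 contribute their day counts.
Then 16 days into August 2070.
Total: 29 + 28 + 31 + 30 + 31 + 30 + 31 + 16 = 226.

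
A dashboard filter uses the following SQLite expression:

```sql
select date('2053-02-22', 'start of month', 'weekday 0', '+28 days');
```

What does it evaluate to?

2053-03-02

`start of month` rewinds 2053-02-22 to 2053-02-01.
`weekday 0` advances to the next Sunday; 2053-02-01 is a Saturday, so it moves forward to 2053-02-02.
February 2053 has 28 days; 26 remain after the 2nd, so 27 days reach 2053-03-01.
Advancing 1 more day within March lands on 2053-03-02.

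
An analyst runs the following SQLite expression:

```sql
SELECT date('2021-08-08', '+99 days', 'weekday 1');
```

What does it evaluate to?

Applying '+99 days' to 2021-08-08: counting 99 days forward gives 2021-11-15.
`weekday 1` advances to the next Monday; 2021-11-15 is already a Monday, so it stays at 2021-11-15.

2021-11-15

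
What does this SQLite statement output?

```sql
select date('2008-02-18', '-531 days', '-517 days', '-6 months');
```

2004-10-06

Applying '-531 days' to 2008-02-18: counting 531 days back gives 2006-09-05.
Applying '-517 days' to 2006-09-05: counting 517 days back gives 2005-04-06.
Adding -6 months to 2005-04-06 gives 2004-10-06.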